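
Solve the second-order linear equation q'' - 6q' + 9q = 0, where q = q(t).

q = C1*exp(3*t) + C2*t*exp(3*t)

Characteristic equation r² - 6r + 9 = 0 has discriminant (-6)² - 4·(9) = 0, so r = 3 is a repeated root.
Hence q_h = (C1 + C2*t)*exp(3*t).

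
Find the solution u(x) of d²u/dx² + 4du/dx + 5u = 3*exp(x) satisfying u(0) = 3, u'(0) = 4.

Characteristic equation r² + 4r + 5 = 0 has discriminant (4)² - 4·(5) = -4 < 0, so r = -2 ± i.
Hence u_h = C1*cos(x)*exp(-2*x) + C2*exp(-2*x)*sin(x).
Try u_p = A*exp(x). Substituting into the equation and dividing by exp(x) gives A = 3/10, so u_p = 3*exp(x)/10.
General solution: u = 3*exp(x)/10 + C1*cos(x)*exp(-2*x) + C2*exp(-2*x)*sin(x).
Apply the initial conditions: u(0) = 3/10 + C1 = 3 and u'(0) = 3/10 + C2 - 2*C1 = 4. Solving gives C1 = 27/10, C2 = 91/10.

u = 3*exp(x)/10 + 27*cos(x)*exp(-2*x)/10 + 91*exp(-2*x)*sin(x)/10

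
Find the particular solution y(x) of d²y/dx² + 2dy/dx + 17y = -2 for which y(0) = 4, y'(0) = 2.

Characteristic equation r² + 2r + 17 = 0 has discriminant (2)² - 4·(17) = -64 < 0, so r = -1 ± 4i.
Hence y_h = C1*cos(4*x)*exp(-x) + C2*exp(-x)*sin(4*x).
For the particular solution try y_p = A0. Substituting and matching coefficients of each power of x gives A0 = -2/17, so y_p = -2/17.
General solution: y = -2/17 + C1*cos(4*x)*exp(-x) + C2*exp(-x)*sin(4*x).
Apply the initial conditions: y(0) = -2/17 + C1 = 4 and y'(0) = -C1 + 4*C2 = 2. Solving gives C1 = 70/17, C2 = 26/17.

y = -2/17 + 26*exp(-x)*sin(4*x)/17 + 70*cos(4*x)*exp(-x)/17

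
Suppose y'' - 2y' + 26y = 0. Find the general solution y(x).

Characteristic equation r² - 2r + 26 = 0 has discriminant (-2)² - 4·(26) = -100 < 0, so r = 1 ± 5i.
Hence y_h = C1*cos(5*x)*exp(x) + C2*exp(x)*sin(5*x).

y = C1*cos(5*x)*exp(x) + C2*exp(x)*sin(5*x)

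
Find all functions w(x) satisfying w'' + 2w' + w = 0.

Characteristic equation r² + 2r + 1 = 0 has discriminant (2)² - 4·(1) = 0, so r = -1 is a repeated root.
Hence w_h = (C1 + C2*x)*exp(-x).

w = C1*exp(-x) + C2*x*exp(-x)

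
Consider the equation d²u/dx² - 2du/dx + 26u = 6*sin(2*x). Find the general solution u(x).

Characteristic equation r² - 2r + 26 = 0 has discriminant (-2)² - 4·(26) = -100 < 0, so r = 1 ± 5i.
Hence u_h = C1*cos(5*x)*exp(x) + C2*exp(x)*sin(5*x).
Try u_p = A*cos(2*x) + B*sin(2*x). Substituting and equating the coefficients of cos(2x) and sin(2x) gives A = 6/125, B = 33/125, so u_p = 6*cos(2*x)/125 + 33*sin(2*x)/125.

u = 6*cos(2*x)/125 + 33*sin(2*x)/125 + C1*cos(5*x)*exp(x) + C2*exp(x)*sin(5*x)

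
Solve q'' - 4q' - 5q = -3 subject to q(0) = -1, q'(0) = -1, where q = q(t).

Characteristic equation r² - 4r - 5 = 0 factors as (r + 1)(r - 5) = 0, so r = -1, 5.
Hence q_h = C1*exp(-t) + C2*exp(5*t).
For the particular solution try q_p = A0. Substituting and matching coefficients of each power of t gives A0 = 3/5, so q_p = 3/5.
General solution: q = 3/5 + C1*exp(-t) + C2*exp(5*t).
Apply the initial conditions: q(0) = 3/5 + C1 + C2 = -1 and q'(0) = -C1 + 5*C2 = -1. Solving gives C1 = -7/6, C2 = -13/30.

q = 3/5 - 13*exp(5*t)/30 - 7*exp(-t)/6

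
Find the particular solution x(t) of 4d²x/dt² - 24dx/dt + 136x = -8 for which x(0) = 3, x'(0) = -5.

Divide through by 4: x'' - 6x' + 34x = -2.
Characteristic equation r² - 6r + 34 = 0 has discriminant (-6)² - 4·(34) = -100 < 0, so r = 3 ± 5i.
Hence x_h = C1*cos(5*t)*exp(3*t) + C2*exp(3*t)*sin(5*t).
For the particular solution try x_p = A0. Substituting and matching coefficients of each power of t gives A0 = -1/17, so x_p = -1/17.
General solution: x = -1/17 + C1*cos(5*t)*exp(3*t) + C2*exp(3*t)*sin(5*t).
Apply the initial conditions: x(0) = -1/17 + C1 = 3 and x'(0) = 3*C1 + 5*C2 = -5. Solving gives C1 = 52/17, C2 = -241/85.

x = -1/17 - 241*exp(3*t)*sin(5*t)/85 + 52*cos(5*t)*exp(3*t)/17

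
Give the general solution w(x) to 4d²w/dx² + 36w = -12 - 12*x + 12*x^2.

Divide through by 4: w'' + 9w = -3 - 3*x + 3*x^2.
Characteristic equation r² + 9 = 0 has discriminant (0)² - 4·(9) = -36 < 0, so r = ± 3i.
Hence w_h = C1*cos(3*x) + C2*sin(3*x).
For the particular solution try w_p = A0 + A1*x + A2*x^2. Substituting and matching coefficients of each power of x gives A0 = -11/27, A1 = -1/3, A2 = 1/3, so w_p = -11/27 - x/3 + x^2/3.

w = -11/27 - x/3 + x**2/3 + C1*cos(3*x) + C2*sin(3*x)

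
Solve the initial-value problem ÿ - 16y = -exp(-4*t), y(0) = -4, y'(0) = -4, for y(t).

Characteristic equation r² - 16 = 0 factors as (r - 4)(r + 4) = 0, so r = 4, -4.
Hence y_h = C1*exp(4*t) + C2*exp(-4*t).
Since exp(-4*t) solves the homogeneous equation (r = -4 is a root of multiplicity 1), multiply the trial by t. Try y_p = A*t*exp(-4*t). Substituting into the equation and dividing by exp(-4*t) gives A = 1/8, so y_p = t*exp(-4*t)/8.
General solution: y = C1*exp(4*t) + C2*exp(-4*t) + t*exp(-4*t)/8.
Apply the initial conditions: y(0) = C1 + C2 = -4 and y'(0) = 1/8 - 4*C2 + 4*C1 = -4. Solving gives C1 = -161/64, C2 = -95/64.

y = -161*exp(4*t)/64 - 95*exp(-4*t)/64 + t*exp(-4*t)/8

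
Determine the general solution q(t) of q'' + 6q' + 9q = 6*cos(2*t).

Characteristic equation r² + 6r + 9 = 0 has discriminant (6)² - 4·(9) = 0, so r = -3 is a repeated root.
Hence q_h = (C1 + C2*t)*exp(-3*t).
Try q_p = A*cos(2*t) + B*sin(2*t). Substituting and equating the coefficients of cos(2t) and sin(2t) gives A = 30/169, B = 72/169, so q_p = 30*cos(2*t)/169 + 72*sin(2*t)/169.

q = 30*cos(2*t)/169 + 72*sin(2*t)/169 + C1*exp(-3*t) + C2*t*exp(-3*t)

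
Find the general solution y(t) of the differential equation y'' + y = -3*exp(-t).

y = -3*exp(-t)/2 + C1*cos(t) + C2*sin(t)

Characteristic equation r² + 1 = 0 has discriminant (0)² - 4·(1) = -4 < 0, so r = ± i.
Hence y_h = C1*cos(t) + C2*sin(t).
Try y_p = A*exp(-t). Substituting into the equation and dividing by exp(-t) gives A = -3/2, so y_p = -3*exp(-t)/2.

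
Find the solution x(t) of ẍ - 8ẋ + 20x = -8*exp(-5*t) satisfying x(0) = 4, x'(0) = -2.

Characteristic equation r² - 8r + 20 = 0 has discriminant (-8)² - 4·(20) = -16 < 0, so r = 4 ± 2i.
Hence x_h = C1*cos(2*t)*exp(4*t) + C2*exp(4*t)*sin(2*t).
Try x_p = A*exp(-5*t). Substituting into the equation and dividing by exp(-5*t) gives A = -8/85, so x_p = -8*exp(-5*t)/85.
General solution: x = -8*exp(-5*t)/85 + C1*cos(2*t)*exp(4*t) + C2*exp(4*t)*sin(2*t).
Apply the initial conditions: x(0) = -8/85 + C1 = 4 and x'(0) = 8/17 + 2*C2 + 4*C1 = -2. Solving gives C1 = 348/85, C2 = -801/85.

x = -8*exp(-5*t)/85 - 801*exp(4*t)*sin(2*t)/85 + 348*cos(2*t)*exp(4*t)/85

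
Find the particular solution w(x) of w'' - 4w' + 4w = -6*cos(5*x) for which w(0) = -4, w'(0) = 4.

w = -3490*exp(2*x)/841 + 120*sin(5*x)/841 + 126*cos(5*x)/841 + 336*x*exp(2*x)/29

Characteristic equation r² - 4r + 4 = 0 has discriminant (-4)² - 4·(4) = 0, so r = 2 is a repeated root.
Hence w_h = (C1 + C2*x)*exp(2*x).
Try w_p = A*cos(5*x) + B*sin(5*x). Substituting and equating the coefficients of cos(5x) and sin(5x) gives A = 126/841, B = 120/841, so w_p = 120*sin(5*x)/841 + 126*cos(5*x)/841.
General solution: w = 120*sin(5*x)/841 + 126*cos(5*x)/841 + C1*exp(2*x) + C2*x*exp(2*x).
Apply the initial conditions: w(0) = 126/841 + C1 = -4 and w'(0) = 600/841 + C2 + 2*C1 = 4. Solving gives C1 = -3490/841, C2 = 336/29.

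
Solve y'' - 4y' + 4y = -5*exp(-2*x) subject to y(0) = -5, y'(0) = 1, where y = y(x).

y = -75*exp(2*x)/16 - 5*exp(-2*x)/16 + 39*x*exp(2*x)/4

Characteristic equation r² - 4r + 4 = 0 has discriminant (-4)² - 4·(4) = 0, so r = 2 is a repeated root.
Hence y_h = (C1 + C2*x)*exp(2*x).
Try y_p = A*exp(-2*x). Substituting into the equation and dividing by exp(-2*x) gives A = -5/16, so y_p = -5*exp(-2*x)/16.
General solution: y = -5*exp(-2*x)/16 + C1*exp(2*x) + C2*x*exp(2*x).
Apply the initial conditions: y(0) = -5/16 + C1 = -5 and y'(0) = 5/8 + C2 + 2*C1 = 1. Solving gives C1 = -75/16, C2 = 39/4.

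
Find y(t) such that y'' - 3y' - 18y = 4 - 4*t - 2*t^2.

Characteristic equation r² - 3r - 18 = 0 factors as (r - 6)(r + 3) = 0, so r = 6, -3.
Hence y_h = C1*exp(6*t) + C2*exp(-3*t).
For the particular solution try y_p = A0 + A1*t + A2*t^2. Substituting and matching coefficients of each power of t gives A0 = -13/54, A1 = 5/27, A2 = 1/9, so y_p = -13/54 + t^2/9 + 5*t/27.

y = -13/54 + t**2/9 + 5*t/27 + C1*exp(6*t) + C2*exp(-3*t)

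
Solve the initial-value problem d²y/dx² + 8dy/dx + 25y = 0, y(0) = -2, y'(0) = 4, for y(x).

y = -2*cos(3*x)*exp(-4*x) - 4*exp(-4*x)*sin(3*x)/3

Characteristic equation r² + 8r + 25 = 0 has discriminant (8)² - 4·(25) = -36 < 0, so r = -4 ± 3i.
Hence y_h = C1*cos(3*x)*exp(-4*x) + C2*exp(-4*x)*sin(3*x).
Apply the initial conditions: y(0) = C1 = -2 and y'(0) = -4*C1 + 3*C2 = 4. Solving gives C1 = -2, C2 = -4/3.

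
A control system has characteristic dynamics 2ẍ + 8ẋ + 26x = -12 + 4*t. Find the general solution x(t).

x = -86/169 + 2*t/13 + C1*cos(3*t)*exp(-2*t) + C2*exp(-2*t)*sin(3*t)

Divide through by 2: x'' + 4x' + 13x = -6 + 2*t.
Characteristic equation r² + 4r + 13 = 0 has discriminant (4)² - 4·(13) = -36 < 0, so r = -2 ± 3i.
Hence x_h = C1*cos(3*t)*exp(-2*t) + C2*exp(-2*t)*sin(3*t).
For the particular solution try x_p = A0 + A1*t. Substituting and matching coefficients of each power of t gives A0 = -86/169, A1 = 2/13, so x_p = -86/169 + 2*t/13.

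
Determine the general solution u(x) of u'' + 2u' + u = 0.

Characteristic equation r² + 2r + 1 = 0 has discriminant (2)² - 4·(1) = 0, so r = -1 is a repeated root.
Hence u_h = (C1 + C2*x)*exp(-x).

u = C1*exp(-x) + C2*x*exp(-x)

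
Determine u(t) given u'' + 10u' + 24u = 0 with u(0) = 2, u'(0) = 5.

Characteristic equation r² + 10r + 24 = 0 factors as (r + 4)(r + 6) = 0, so r = -4, -6.
Hence u_h = C1*exp(-4*t) + C2*exp(-6*t).
Apply the initial conditions: u(0) = C1 + C2 = 2 and u'(0) = -6*C2 - 4*C1 = 5. Solving gives C1 = 17/2, C2 = -13/2.

u = -13*exp(-6*t)/2 + 17*exp(-4*t)/2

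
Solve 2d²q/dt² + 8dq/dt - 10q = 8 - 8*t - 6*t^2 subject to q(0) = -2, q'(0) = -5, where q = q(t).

q = 106/125 - 7*exp(t)/2 + 3*t**2/5 + 44*t/25 + 163*exp(-5*t)/250

Divide through by 2: q'' + 4q' - 5q = 4 - 4*t - 3*t^2.
Characteristic equation r² + 4r - 5 = 0 factors as (r - 1)(r + 5) = 0, so r = 1, -5.
Hence q_h = C1*exp(t) + C2*exp(-5*t).
For the particular solution try q_p = A0 + A1*t + A2*t^2. Substituting and matching coefficients of each power of t gives A0 = 106/125, A1 = 44/25, A2 = 3/5, so q_p = 106/125 + 3*t^2/5 + 44*t/25.
General solution: q = 106/125 + 3*t^2/5 + 44*t/25 + C1*exp(t) + C2*exp(-5*t).
Apply the initial conditions: q(0) = 106/125 + C1 + C2 = -2 and q'(0) = 44/25 + C1 - 5*C2 = -5. Solving gives C1 = -7/2, C2 = 163/250.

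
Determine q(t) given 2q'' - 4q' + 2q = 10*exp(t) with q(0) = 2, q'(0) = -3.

q = 2*exp(t) - 5*t*exp(t) + 5*t**2*exp(t)/2

Divide through by 2: q'' - 2q' + q = 5*exp(t).
Characteristic equation r² - 2r + 1 = 0 has discriminant (-2)² - 4·(1) = 0, so r = 1 is a repeated root.
Hence q_h = (C1 + C2*t)*exp(t).
Since exp(t) solves the homogeneous equation (r = 1 is a root of multiplicity 2), multiply the trial by t^2. Try q_p = A*t^2*exp(t). Substituting into the equation and dividing by exp(t) gives A = 5/2, so q_p = 5*t^2*exp(t)/2.
General solution: q = C1*exp(t) + 5*t^2*exp(t)/2 + C2*t*exp(t).
Apply the initial conditions: q(0) = C1 = 2 and q'(0) = C1 + C2 = -3. Solving gives C1 = 2, C2 = -5.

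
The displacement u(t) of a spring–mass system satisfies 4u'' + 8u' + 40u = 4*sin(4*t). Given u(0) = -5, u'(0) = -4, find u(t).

u = -3*sin(4*t)/50 - 2*cos(4*t)/25 - 217*exp(-t)*sin(3*t)/75 - 123*cos(3*t)*exp(-t)/25

Divide through by 4: u'' + 2u' + 10u = sin(4*t).
Characteristic equation r² + 2r + 10 = 0 has discriminant (2)² - 4·(10) = -36 < 0, so r = -1 ± 3i.
Hence u_h = C1*cos(3*t)*exp(-t) + C2*exp(-t)*sin(3*t).
Try u_p = A*cos(4*t) + B*sin(4*t). Substituting and equating the coefficients of cos(4t) and sin(4t) gives A = -2/25, B = -3/50, so u_p = -3*sin(4*t)/50 - 2*cos(4*t)/25.
General solution: u = -3*sin(4*t)/50 - 2*cos(4*t)/25 + C1*cos(3*t)*exp(-t) + C2*exp(-t)*sin(3*t).
Apply the initial conditions: u(0) = -2/25 + C1 = -5 and u'(0) = -6/25 - C1 + 3*C2 = -4. Solving gives C1 = -123/25, C2 = -217/75.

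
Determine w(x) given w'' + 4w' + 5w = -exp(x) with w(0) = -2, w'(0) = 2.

w = -exp(x)/10 - 19*cos(x)*exp(-2*x)/10 - 17*exp(-2*x)*sin(x)/10

Characteristic equation r² + 4r + 5 = 0 has discriminant (4)² - 4·(5) = -4 < 0, so r = -2 ± i.
Hence w_h = C1*cos(x)*exp(-2*x) + C2*exp(-2*x)*sin(x).
Try w_p = A*exp(x). Substituting into the equation and dividing by exp(x) gives A = -1/10, so w_p = -exp(x)/10.
General solution: w = -exp(x)/10 + C1*cos(x)*exp(-2*x) + C2*exp(-2*x)*sin(x).
Apply the initial conditions: w(0) = -1/10 + C1 = -2 and w'(0) = -1/10 + C2 - 2*C1 = 2. Solving gives C1 = -19/10, C2 = -17/10.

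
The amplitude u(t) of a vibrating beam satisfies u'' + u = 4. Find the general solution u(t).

u = 4 + C1*cos(t) + C2*sin(t)

Characteristic equation r² + 1 = 0 has discriminant (0)² - 4·(1) = -4 < 0, so r = ± i.
Hence u_h = C1*cos(t) + C2*sin(t).
For the particular solution try u_p = A0. Substituting and matching coefficients of each power of t gives A0 = 4, so u_p = 4.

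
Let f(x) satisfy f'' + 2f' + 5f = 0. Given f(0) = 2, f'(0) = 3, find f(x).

Characteristic equation r² + 2r + 5 = 0 has discriminant (2)² - 4·(5) = -16 < 0, so r = -1 ± 2i.
Hence f_h = C1*cos(2*x)*exp(-x) + C2*exp(-x)*sin(2*x).
Apply the initial conditions: f(0) = C1 = 2 and f'(0) = -C1 + 2*C2 = 3. Solving gives C1 = 2, C2 = 5/2.

f = 2*cos(2*x)*exp(-x) + 5*exp(-x)*sin(2*x)/2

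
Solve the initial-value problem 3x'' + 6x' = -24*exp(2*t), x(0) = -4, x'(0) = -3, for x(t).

x = -7/2 + exp(-2*t)/2 - exp(2*t)

Divide through by 3: x'' + 2x' = -8*exp(2*t).
Characteristic equation r² + 2r = 0 factors as (r + 2)r = 0, so r = -2, 0.
Hence x_h = C1*exp(-2*t) + C2.
Try x_p = A*exp(2*t). Substituting into the equation and dividing by exp(2*t) gives A = -1, so x_p = -exp(2*t).
General solution: x = C2 - exp(2*t) + C1*exp(-2*t).
Apply the initial conditions: x(0) = -1 + C1 + C2 = -4 and x'(0) = -2 - 2*C1 = -3. Solving gives C1 = 1/2, C2 = -7/2.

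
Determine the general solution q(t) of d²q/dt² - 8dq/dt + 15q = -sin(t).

Characteristic equation r² - 8r + 15 = 0 factors as (r - 5)(r - 3) = 0, so r = 5, 3.
Hence q_h = C1*exp(5*t) + C2*exp(3*t).
Try q_p = A*cos(t) + B*sin(t). Substituting and equating the coefficients of cos(t) and sin(t) gives A = -2/65, B = -7/130, so q_p = -7*sin(t)/130 - 2*cos(t)/65.

q = -7*sin(t)/130 - 2*cos(t)/65 + C1*exp(5*t) + C2*exp(3*t)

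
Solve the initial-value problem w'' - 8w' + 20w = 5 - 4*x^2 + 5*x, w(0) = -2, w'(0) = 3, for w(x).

Characteristic equation r² - 8r + 20 = 0 has discriminant (-8)² - 4·(20) = -16 < 0, so r = 4 ± 2i.
Hence w_h = C1*cos(2*x)*exp(4*x) + C2*exp(4*x)*sin(2*x).
For the particular solution try w_p = A0 + A1*x + A2*x^2. Substituting and matching coefficients of each power of x gives A0 = 153/500, A1 = 9/100, A2 = -1/5, so w_p = 153/500 - x^2/5 + 9*x/100.
General solution: w = 153/500 - x^2/5 + 9*x/100 + C1*cos(2*x)*exp(4*x) + C2*exp(4*x)*sin(2*x).
Apply the initial conditions: w(0) = 153/500 + C1 = -2 and w'(0) = 9/100 + 2*C2 + 4*C1 = 3. Solving gives C1 = -1153/500, C2 = 6067/1000.

w = 153/500 - x**2/5 + 9*x/100 - 1153*cos(2*x)*exp(4*x)/500 + 6067*exp(4*x)*sin(2*x)/1000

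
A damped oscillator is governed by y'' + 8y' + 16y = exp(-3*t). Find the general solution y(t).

Characteristic equation r² + 8r + 16 = 0 has discriminant (8)² - 4·(16) = 0, so r = -4 is a repeated root.
Hence y_h = (C1 + C2*t)*exp(-4*t).
Try y_p = A*exp(-3*t). Substituting into the equation and dividing by exp(-3*t) gives A = 1, so y_p = exp(-3*t).

y = C1*exp(-4*t) + C2*t*exp(-4*t) + exp(-3*t)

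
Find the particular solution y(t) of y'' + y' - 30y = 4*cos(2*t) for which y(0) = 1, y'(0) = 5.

Characteristic equation r² + r - 30 = 0 factors as (r - 5)(r + 6) = 0, so r = 5, -6.
Hence y_h = C1*exp(5*t) + C2*exp(-6*t).
Try y_p = A*cos(2*t) + B*sin(2*t). Substituting and equating the coefficients of cos(2t) and sin(2t) gives A = -17/145, B = 1/145, so y_p = -17*cos(2*t)/145 + sin(2*t)/145.
General solution: y = -17*cos(2*t)/145 + sin(2*t)/145 + C1*exp(5*t) + C2*exp(-6*t).
Apply the initial conditions: y(0) = -17/145 + C1 + C2 = 1 and y'(0) = 2/145 - 6*C2 + 5*C1 = 5. Solving gives C1 = 339/319, C2 = 3/55.

y = -17*cos(2*t)/145 + sin(2*t)/145 + 3*exp(-6*t)/55 + 339*exp(5*t)/319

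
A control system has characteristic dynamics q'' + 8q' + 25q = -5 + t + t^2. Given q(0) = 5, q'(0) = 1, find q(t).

q = -3247/15625 + t**2/25 + 9*t/625 + 81372*cos(3*t)*exp(-4*t)/15625 + 340888*exp(-4*t)*sin(3*t)/46875

Characteristic equation r² + 8r + 25 = 0 has discriminant (8)² - 4·(25) = -36 < 0, so r = -4 ± 3i.
Hence q_h = C1*cos(3*t)*exp(-4*t) + C2*exp(-4*t)*sin(3*t).
For the particular solution try q_p = A0 + A1*t + A2*t^2. Substituting and matching coefficients of each power of t gives A0 = -3247/15625, A1 = 9/625, A2 = 1/25, so q_p = -3247/15625 + t^2/25 + 9*t/625.
General solution: q = -3247/15625 + t^2/25 + 9*t/625 + C1*cos(3*t)*exp(-4*t) + C2*exp(-4*t)*sin(3*t).
Apply the initial conditions: q(0) = -3247/15625 + C1 = 5 and q'(0) = 9/625 - 4*C1 + 3*C2 = 1. Solving gives C1 = 81372/15625, C2 = 340888/46875.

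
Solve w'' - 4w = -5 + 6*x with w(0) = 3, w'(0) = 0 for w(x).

w = 5/4 + exp(-2*x)/2 - 3*x/2 + 5*exp(2*x)/4

Characteristic equation r² - 4 = 0 factors as (r - 2)(r + 2) = 0, so r = 2, -2.
Hence w_h = C1*exp(2*x) + C2*exp(-2*x).
For the particular solution try w_p = A0 + A1*x. Substituting and matching coefficients of each power of x gives A0 = 5/4, A1 = -3/2, so w_p = 5/4 - 3*x/2.
General solution: w = 5/4 - 3*x/2 + C1*exp(2*x) + C2*exp(-2*x).
Apply the initial conditions: w(0) = 5/4 + C1 + C2 = 3 and w'(0) = -3/2 - 2*C2 + 2*C1 = 0. Solving gives C1 = 5/4, C2 = 1/2.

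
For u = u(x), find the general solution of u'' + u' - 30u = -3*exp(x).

Characteristic equation r² + r - 30 = 0 factors as (r + 6)(r - 5) = 0, so r = -6, 5.
Hence u_h = C1*exp(-6*x) + C2*exp(5*x).
Try u_p = A*exp(x). Substituting into the equation and dividing by exp(x) gives A = 3/28, so u_p = 3*exp(x)/28.

u = 3*exp(x)/28 + C1*exp(-6*x) + C2*exp(5*x)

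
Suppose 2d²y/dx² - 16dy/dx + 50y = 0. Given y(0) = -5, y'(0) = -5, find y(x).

y = -5*cos(3*x)*exp(4*x) + 5*exp(4*x)*sin(3*x)

Divide through by 2: y'' - 8y' + 25y = 0.
Characteristic equation r² - 8r + 25 = 0 has discriminant (-8)² - 4·(25) = -36 < 0, so r = 4 ± 3i.
Hence y_h = C1*cos(3*x)*exp(4*x) + C2*exp(4*x)*sin(3*x).
Apply the initial conditions: y(0) = C1 = -5 and y'(0) = 3*C2 + 4*C1 = -5. Solving gives C1 = -5, C2 = 5.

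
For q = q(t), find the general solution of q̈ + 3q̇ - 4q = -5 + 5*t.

Characteristic equation r² + 3r - 4 = 0 factors as (r + 4)(r - 1) = 0, so r = -4, 1.
Hence q_h = C1*exp(-4*t) + C2*exp(t).
For the particular solution try q_p = A0 + A1*t. Substituting and matching coefficients of each power of t gives A0 = 5/16, A1 = -5/4, so q_p = 5/16 - 5*t/4.

q = 5/16 - 5*t/4 + C1*exp(-4*t) + C2*exp(t)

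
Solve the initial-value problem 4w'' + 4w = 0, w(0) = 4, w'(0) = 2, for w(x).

Divide through by 4: w'' + w = 0.
Characteristic equation r² + 1 = 0 has discriminant (0)² - 4·(1) = -4 < 0, so r = ± i.
Hence w_h = C1*cos(x) + C2*sin(x).
Apply the initial conditions: w(0) = C1 = 4 and w'(0) = C2 = 2. Solving gives C1 = 4, C2 = 2.

w = 2*sin(x) + 4*cos(x)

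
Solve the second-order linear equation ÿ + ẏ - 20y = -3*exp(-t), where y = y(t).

Characteristic equation r² + r - 20 = 0 factors as (r - 4)(r + 5) = 0, so r = 4, -5.
Hence y_h = C1*exp(4*t) + C2*exp(-5*t).
Try y_p = A*exp(-t). Substituting into the equation and dividing by exp(-t) gives A = 3/20, so y_p = 3*exp(-t)/20.

y = 3*exp(-t)/20 + C1*exp(4*t) + C2*exp(-5*t)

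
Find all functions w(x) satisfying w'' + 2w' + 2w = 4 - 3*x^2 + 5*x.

Characteristic equation r² + 2r + 2 = 0 has discriminant (2)² - 4·(2) = -4 < 0, so r = -1 ± i.
Hence w_h = C1*cos(x)*exp(-x) + C2*exp(-x)*sin(x).
For the particular solution try w_p = A0 + A1*x + A2*x^2. Substituting and matching coefficients of each power of x gives A0 = -2, A1 = 11/2, A2 = -3/2, so w_p = -2 - 3*x^2/2 + 11*x/2.

w = -2 - 3*x**2/2 + 11*x/2 + C1*cos(x)*exp(-x) + C2*exp(-x)*sin(x)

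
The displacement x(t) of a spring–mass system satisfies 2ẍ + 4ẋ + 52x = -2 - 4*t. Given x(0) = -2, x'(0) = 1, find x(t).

Divide through by 2: x'' + 2x' + 26x = -1 - 2*t.
Characteristic equation r² + 2r + 26 = 0 has discriminant (2)² - 4·(26) = -100 < 0, so r = -1 ± 5i.
Hence x_h = C1*cos(5*t)*exp(-t) + C2*exp(-t)*sin(5*t).
For the particular solution try x_p = A0 + A1*t. Substituting and matching coefficients of each power of t gives A0 = -11/338, A1 = -1/13, so x_p = -11/338 - t/13.
General solution: x = -11/338 - t/13 + C1*cos(5*t)*exp(-t) + C2*exp(-t)*sin(5*t).
Apply the initial conditions: x(0) = -11/338 + C1 = -2 and x'(0) = -1/13 - C1 + 5*C2 = 1. Solving gives C1 = -665/338, C2 = -301/1690.

x = -11/338 - t/13 - 665*cos(5*t)*exp(-t)/338 - 301*exp(-t)*sin(5*t)/1690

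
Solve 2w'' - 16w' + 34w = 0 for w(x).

w = C1*cos(x)*exp(4*x) + C2*exp(4*x)*sin(x)

Divide through by 2: w'' - 8w' + 17w = 0.
Characteristic equation r² - 8r + 17 = 0 has discriminant (-8)² - 4·(17) = -4 < 0, so r = 4 ± i.
Hence w_h = C1*cos(x)*exp(4*x) + C2*exp(4*x)*sin(x).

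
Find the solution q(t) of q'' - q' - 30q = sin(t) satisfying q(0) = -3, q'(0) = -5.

Characteristic equation r² - r - 30 = 0 factors as (r + 5)(r - 6) = 0, so r = -5, 6.
Hence q_h = C1*exp(-5*t) + C2*exp(6*t).
Try q_p = A*cos(t) + B*sin(t). Substituting and equating the coefficients of cos(t) and sin(t) gives A = 1/962, B = -31/962, so q_p = -31*sin(t)/962 + cos(t)/962.
General solution: q = -31*sin(t)/962 + cos(t)/962 + C1*exp(-5*t) + C2*exp(6*t).
Apply the initial conditions: q(0) = 1/962 + C1 + C2 = -3 and q'(0) = -31/962 - 5*C1 + 6*C2 = -5. Solving gives C1 = -339/286, C2 = -739/407.

q = -739*exp(6*t)/407 - 339*exp(-5*t)/286 - 31*sin(t)/962 + cos(t)/962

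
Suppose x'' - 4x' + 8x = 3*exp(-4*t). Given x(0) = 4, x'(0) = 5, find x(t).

Characteristic equation r² - 4r + 8 = 0 has discriminant (-4)² - 4·(8) = -16 < 0, so r = 2 ± 2i.
Hence x_h = C1*cos(2*t)*exp(2*t) + C2*exp(2*t)*sin(2*t).
Try x_p = A*exp(-4*t). Substituting into the equation and dividing by exp(-4*t) gives A = 3/40, so x_p = 3*exp(-4*t)/40.
General solution: x = 3*exp(-4*t)/40 + C1*cos(2*t)*exp(2*t) + C2*exp(2*t)*sin(2*t).
Apply the initial conditions: x(0) = 3/40 + C1 = 4 and x'(0) = -3/10 + 2*C1 + 2*C2 = 5. Solving gives C1 = 157/40, C2 = -51/40.

x = 3*exp(-4*t)/40 - 51*exp(2*t)*sin(2*t)/40 + 157*cos(2*t)*exp(2*t)/40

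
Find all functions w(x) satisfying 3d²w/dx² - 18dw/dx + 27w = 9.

Divide through by 3: w'' - 6w' + 9w = 3.
Characteristic equation r² - 6r + 9 = 0 has discriminant (-6)² - 4·(9) = 0, so r = 3 is a repeated root.
Hence w_h = (C1 + C2*x)*exp(3*x).
For the particular solution try w_p = A0. Substituting and matching coefficients of each power of x gives A0 = 1/3, so w_p = 1/3.

w = 1/3 + C1*exp(3*x) + C2*x*exp(3*x)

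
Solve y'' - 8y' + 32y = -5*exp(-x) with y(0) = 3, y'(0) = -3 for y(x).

Characteristic equation r² - 8r + 32 = 0 has discriminant (-8)² - 4·(32) = -64 < 0, so r = 4 ± 4i.
Hence y_h = C1*cos(4*x)*exp(4*x) + C2*exp(4*x)*sin(4*x).
Try y_p = A*exp(-x). Substituting into the equation and dividing by exp(-x) gives A = -5/41, so y_p = -5*exp(-x)/41.
General solution: y = -5*exp(-x)/41 + C1*cos(4*x)*exp(4*x) + C2*exp(4*x)*sin(4*x).
Apply the initial conditions: y(0) = -5/41 + C1 = 3 and y'(0) = 5/41 + 4*C1 + 4*C2 = -3. Solving gives C1 = 128/41, C2 = -160/41.

y = -5*exp(-x)/41 - 160*exp(4*x)*sin(4*x)/41 + 128*cos(4*x)*exp(4*x)/41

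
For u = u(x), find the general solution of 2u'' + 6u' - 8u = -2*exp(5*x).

Divide through by 2: u'' + 3u' - 4u = -exp(5*x).
Characteristic equation r² + 3r - 4 = 0 factors as (r - 1)(r + 4) = 0, so r = 1, -4.
Hence u_h = C1*exp(x) + C2*exp(-4*x).
Try u_p = A*exp(5*x). Substituting into the equation and dividing by exp(5*x) gives A = -1/36, so u_p = -exp(5*x)/36.

u = -exp(5*x)/36 + C1*exp(x) + C2*exp(-4*x)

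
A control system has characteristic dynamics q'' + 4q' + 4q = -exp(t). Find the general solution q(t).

Characteristic equation r² + 4r + 4 = 0 has discriminant (4)² - 4·(4) = 0, so r = -2 is a repeated root.
Hence q_h = (C1 + C2*t)*exp(-2*t).
Try q_p = A*exp(t). Substituting into the equation and dividing by exp(t) gives A = -1/9, so q_p = -exp(t)/9.

q = -exp(t)/9 + C1*exp(-2*t) + C2*t*exp(-2*t)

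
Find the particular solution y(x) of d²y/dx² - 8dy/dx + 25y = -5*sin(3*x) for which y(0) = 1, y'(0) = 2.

Characteristic equation r² - 8r + 25 = 0 has discriminant (-8)² - 4·(25) = -36 < 0, so r = 4 ± 3i.
Hence y_h = C1*cos(3*x)*exp(4*x) + C2*exp(4*x)*sin(3*x).
Try y_p = A*cos(3*x) + B*sin(3*x). Substituting and equating the coefficients of cos(3x) and sin(3x) gives A = -15/104, B = -5/52, so y_p = -15*cos(3*x)/104 - 5*sin(3*x)/52.
General solution: y = -15*cos(3*x)/104 - 5*sin(3*x)/52 + C1*cos(3*x)*exp(4*x) + C2*exp(4*x)*sin(3*x).
Apply the initial conditions: y(0) = -15/104 + C1 = 1 and y'(0) = -15/52 + 3*C2 + 4*C1 = 2. Solving gives C1 = 119/104, C2 = -119/156.

y = -15*cos(3*x)/104 - 5*sin(3*x)/52 - 119*exp(4*x)*sin(3*x)/156 + 119*cos(3*x)*exp(4*x)/104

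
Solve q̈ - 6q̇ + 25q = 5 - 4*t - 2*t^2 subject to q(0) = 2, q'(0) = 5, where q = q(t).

q = 2481/15625 - 124*t/625 - 2*t**2/25 - 2541*exp(3*t)*sin(4*t)/31250 + 28769*cos(4*t)*exp(3*t)/15625

Characteristic equation r² - 6r + 25 = 0 has discriminant (-6)² - 4·(25) = -64 < 0, so r = 3 ± 4i.
Hence q_h = C1*cos(4*t)*exp(3*t) + C2*exp(3*t)*sin(4*t).
For the particular solution try q_p = A0 + A1*t + A2*t^2. Substituting and matching coefficients of each power of t gives A0 = 2481/15625, A1 = -124/625, A2 = -2/25, so q_p = 2481/15625 - 124*t/625 - 2*t^2/25.
General solution: q = 2481/15625 - 124*t/625 - 2*t^2/25 + C1*cos(4*t)*exp(3*t) + C2*exp(3*t)*sin(4*t).
Apply the initial conditions: q(0) = 2481/15625 + C1 = 2 and q'(0) = -124/625 + 3*C1 + 4*C2 = 5. Solving gives C1 = 28769/15625, C2 = -2541/31250.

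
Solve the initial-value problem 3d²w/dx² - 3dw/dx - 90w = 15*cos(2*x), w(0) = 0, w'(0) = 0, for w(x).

Divide through by 3: w'' - w' - 30w = 5*cos(2*x).
Characteristic equation r² - r - 30 = 0 factors as (r - 6)(r + 5) = 0, so r = 6, -5.
Hence w_h = C1*exp(6*x) + C2*exp(-5*x).
Try w_p = A*cos(2*x) + B*sin(2*x). Substituting and equating the coefficients of cos(2x) and sin(2x) gives A = -17/116, B = -1/116, so w_p = -17*cos(2*x)/116 - sin(2*x)/116.
General solution: w = -17*cos(2*x)/116 - sin(2*x)/116 + C1*exp(6*x) + C2*exp(-5*x).
Apply the initial conditions: w(0) = -17/116 + C1 + C2 = 0 and w'(0) = -1/58 - 5*C2 + 6*C1 = 0. Solving gives C1 = 3/44, C2 = 25/319.

w = -17*cos(2*x)/116 - sin(2*x)/116 + 3*exp(6*x)/44 + 25*exp(-5*x)/319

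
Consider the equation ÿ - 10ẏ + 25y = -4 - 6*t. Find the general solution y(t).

y = -32/125 - 6*t/25 + C1*exp(5*t) + C2*t*exp(5*t)

Characteristic equation r² - 10r + 25 = 0 has discriminant (-10)² - 4·(25) = 0, so r = 5 is a repeated root.
Hence y_h = (C1 + C2*t)*exp(5*t).
For the particular solution try y_p = A0 + A1*t. Substituting and matching coefficients of each power of t gives A0 = -32/125, A1 = -6/25, so y_p = -32/125 - 6*t/25.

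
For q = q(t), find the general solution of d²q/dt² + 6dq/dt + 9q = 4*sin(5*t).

q = -30*cos(5*t)/289 - 16*sin(5*t)/289 + C1*exp(-3*t) + C2*t*exp(-3*t)

Characteristic equation r² + 6r + 9 = 0 has discriminant (6)² - 4·(9) = 0, so r = -3 is a repeated root.
Hence q_h = (C1 + C2*t)*exp(-3*t).
Try q_p = A*cos(5*t) + B*sin(5*t). Substituting and equating the coefficients of cos(5t) and sin(5t) gives A = -30/289, B = -16/289, so q_p = -30*cos(5*t)/289 - 16*sin(5*t)/289.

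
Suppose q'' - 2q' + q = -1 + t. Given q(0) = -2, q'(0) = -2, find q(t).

q = 1 + t - 3*exp(t)

Characteristic equation r² - 2r + 1 = 0 has discriminant (-2)² - 4·(1) = 0, so r = 1 is a repeated root.
Hence q_h = (C1 + C2*t)*exp(t).
For the particular solution try q_p = A0 + A1*t. Substituting and matching coefficients of each power of t gives A0 = 1, A1 = 1, so q_p = 1 + t.
General solution: q = 1 + t + C1*exp(t) + C2*t*exp(t).
Apply the initial conditions: q(0) = 1 + C1 = -2 and q'(0) = 1 + C1 + C2 = -2. Solving gives C1 = -3, C2 = 0.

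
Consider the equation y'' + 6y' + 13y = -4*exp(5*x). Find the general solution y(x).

Characteristic equation r² + 6r + 13 = 0 has discriminant (6)² - 4·(13) = -16 < 0, so r = -3 ± 2i.
Hence y_h = C1*cos(2*x)*exp(-3*x) + C2*exp(-3*x)*sin(2*x).
Try y_p = A*exp(5*x). Substituting into the equation and dividing by exp(5*x) gives A = -1/17, so y_p = -exp(5*x)/17.

y = -exp(5*x)/17 + C1*cos(2*x)*exp(-3*x) + C2*exp(-3*x)*sin(2*x)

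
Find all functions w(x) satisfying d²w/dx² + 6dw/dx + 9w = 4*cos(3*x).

w = 2*sin(3*x)/9 + C1*exp(-3*x) + C2*x*exp(-3*x)

Characteristic equation r² + 6r + 9 = 0 has discriminant (6)² - 4·(9) = 0, so r = -3 is a repeated root.
Hence w_h = (C1 + C2*x)*exp(-3*x).
Try w_p = A*cos(3*x) + B*sin(3*x). Substituting and equating the coefficients of cos(3x) and sin(3x) gives A = 0, B = 2/9, so w_p = 2*sin(3*x)/9.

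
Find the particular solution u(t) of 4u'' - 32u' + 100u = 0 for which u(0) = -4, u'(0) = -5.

Divide through by 4: u'' - 8u' + 25u = 0.
Characteristic equation r² - 8r + 25 = 0 has discriminant (-8)² - 4·(25) = -36 < 0, so r = 4 ± 3i.
Hence u_h = C1*cos(3*t)*exp(4*t) + C2*exp(4*t)*sin(3*t).
Apply the initial conditions: u(0) = C1 = -4 and u'(0) = 3*C2 + 4*C1 = -5. Solving gives C1 = -4, C2 = 11/3.

u = -4*cos(3*t)*exp(4*t) + 11*exp(4*t)*sin(3*t)/3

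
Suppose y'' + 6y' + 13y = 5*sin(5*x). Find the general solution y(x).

y = -25*cos(5*x)/174 - 5*sin(5*x)/87 + C1*cos(2*x)*exp(-3*x) + C2*exp(-3*x)*sin(2*x)

Characteristic equation r² + 6r + 13 = 0 has discriminant (6)² - 4·(13) = -16 < 0, so r = -3 ± 2i.
Hence y_h = C1*cos(2*x)*exp(-3*x) + C2*exp(-3*x)*sin(2*x).
Try y_p = A*cos(5*x) + B*sin(5*x). Substituting and equating the coefficients of cos(5x) and sin(5x) gives A = -25/174, B = -5/87, so y_p = -25*cos(5*x)/174 - 5*sin(5*x)/87.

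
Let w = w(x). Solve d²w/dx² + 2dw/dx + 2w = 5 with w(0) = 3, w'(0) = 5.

w = 5/2 + cos(x)*exp(-x)/2 + 11*exp(-x)*sin(x)/2

Characteristic equation r² + 2r + 2 = 0 has discriminant (2)² - 4·(2) = -4 < 0, so r = -1 ± i.
Hence w_h = C1*cos(x)*exp(-x) + C2*exp(-x)*sin(x).
For the particular solution try w_p = A0. Substituting and matching coefficients of each power of x gives A0 = 5/2, so w_p = 5/2.
General solution: w = 5/2 + C1*cos(x)*exp(-x) + C2*exp(-x)*sin(x).
Apply the initial conditions: w(0) = 5/2 + C1 = 3 and w'(0) = C2 - C1 = 5. Solving gives C1 = 1/2, C2 = 11/2.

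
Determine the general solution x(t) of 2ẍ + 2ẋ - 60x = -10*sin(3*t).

Divide through by 2: x'' + x' - 30x = -5*sin(3*t).
Characteristic equation r² + r - 30 = 0 factors as (r - 5)(r + 6) = 0, so r = 5, -6.
Hence x_h = C1*exp(5*t) + C2*exp(-6*t).
Try x_p = A*cos(3*t) + B*sin(3*t). Substituting and equating the coefficients of cos(3t) and sin(3t) gives A = 1/102, B = 13/102, so x_p = cos(3*t)/102 + 13*sin(3*t)/102.

x = cos(3*t)/102 + 13*sin(3*t)/102 + C1*exp(5*t) + C2*exp(-6*t)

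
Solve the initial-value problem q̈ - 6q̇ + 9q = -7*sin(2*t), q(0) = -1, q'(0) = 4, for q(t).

Characteristic equation r² - 6r + 9 = 0 has discriminant (-6)² - 4·(9) = 0, so r = 3 is a repeated root.
Hence q_h = (C1 + C2*t)*exp(3*t).
Try q_p = A*cos(2*t) + B*sin(2*t). Substituting and equating the coefficients of cos(2t) and sin(2t) gives A = -84/169, B = -35/169, so q_p = -84*cos(2*t)/169 - 35*sin(2*t)/169.
General solution: q = -84*cos(2*t)/169 - 35*sin(2*t)/169 + C1*exp(3*t) + C2*t*exp(3*t).
Apply the initial conditions: q(0) = -84/169 + C1 = -1 and q'(0) = -70/169 + C2 + 3*C1 = 4. Solving gives C1 = -85/169, C2 = 77/13.

q = -85*exp(3*t)/169 - 84*cos(2*t)/169 - 35*sin(2*t)/169 + 77*t*exp(3*t)/13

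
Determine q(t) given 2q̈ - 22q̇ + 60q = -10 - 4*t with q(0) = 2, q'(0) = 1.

Divide through by 2: q'' - 11q' + 30q = -5 - 2*t.
Characteristic equation r² - 11r + 30 = 0 factors as (r - 5)(r - 6) = 0, so r = 5, 6.
Hence q_h = C1*exp(5*t) + C2*exp(6*t).
For the particular solution try q_p = A0 + A1*t. Substituting and matching coefficients of each power of t gives A0 = -43/225, A1 = -1/15, so q_p = -43/225 - t/15.
General solution: q = -43/225 - t/15 + C1*exp(5*t) + C2*exp(6*t).
Apply the initial conditions: q(0) = -43/225 + C1 + C2 = 2 and q'(0) = -1/15 + 5*C1 + 6*C2 = 1. Solving gives C1 = 302/25, C2 = -89/9.

q = -43/225 - 89*exp(6*t)/9 - t/15 + 302*exp(5*t)/25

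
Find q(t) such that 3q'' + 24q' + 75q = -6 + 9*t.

Divide through by 3: q'' + 8q' + 25q = -2 + 3*t.
Characteristic equation r² + 8r + 25 = 0 has discriminant (8)² - 4·(25) = -36 < 0, so r = -4 ± 3i.
Hence q_h = C1*cos(3*t)*exp(-4*t) + C2*exp(-4*t)*sin(3*t).
For the particular solution try q_p = A0 + A1*t. Substituting and matching coefficients of each power of t gives A0 = -74/625, A1 = 3/25, so q_p = -74/625 + 3*t/25.

q = -74/625 + 3*t/25 + C1*cos(3*t)*exp(-4*t) + C2*exp(-4*t)*sin(3*t)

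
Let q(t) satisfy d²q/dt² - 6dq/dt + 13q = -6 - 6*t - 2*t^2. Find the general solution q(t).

Characteristic equation r² - 6r + 13 = 0 has discriminant (-6)² - 4·(13) = -16 < 0, so r = 3 ± 2i.
Hence q_h = C1*cos(2*t)*exp(3*t) + C2*exp(3*t)*sin(2*t).
For the particular solution try q_p = A0 + A1*t + A2*t^2. Substituting and matching coefficients of each power of t gives A0 = -1574/2197, A1 = -102/169, A2 = -2/13, so q_p = -1574/2197 - 102*t/169 - 2*t^2/13.

q = -1574/2197 - 102*t/169 - 2*t**2/13 + C1*cos(2*t)*exp(3*t) + C2*exp(3*t)*sin(2*t)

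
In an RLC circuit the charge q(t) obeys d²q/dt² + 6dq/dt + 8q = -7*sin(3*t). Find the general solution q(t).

Characteristic equation r² + 6r + 8 = 0 factors as (r + 4)(r + 2) = 0, so r = -4, -2.
Hence q_h = C1*exp(-4*t) + C2*exp(-2*t).
Try q_p = A*cos(3*t) + B*sin(3*t). Substituting and equating the coefficients of cos(3t) and sin(3t) gives A = 126/325, B = 7/325, so q_p = 7*sin(3*t)/325 + 126*cos(3*t)/325.

q = 7*sin(3*t)/325 + 126*cos(3*t)/325 + C1*exp(-4*t) + C2*exp(-2*t)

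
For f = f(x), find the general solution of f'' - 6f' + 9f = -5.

f = -5/9 + C1*exp(3*x) + C2*x*exp(3*x)

Characteristic equation r² - 6r + 9 = 0 has discriminant (-6)² - 4·(9) = 0, so r = 3 is a repeated root.
Hence f_h = (C1 + C2*x)*exp(3*x).
For the particular solution try f_p = A0. Substituting and matching coefficients of each power of x gives A0 = -5/9, so f_p = -5/9.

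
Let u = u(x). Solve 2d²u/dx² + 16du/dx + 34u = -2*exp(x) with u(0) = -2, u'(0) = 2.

Divide through by 2: u'' + 8u' + 17u = -exp(x).
Characteristic equation r² + 8r + 17 = 0 has discriminant (8)² - 4·(17) = -4 < 0, so r = -4 ± i.
Hence u_h = C1*cos(x)*exp(-4*x) + C2*exp(-4*x)*sin(x).
Try u_p = A*exp(x). Substituting into the equation and dividing by exp(x) gives A = -1/26, so u_p = -exp(x)/26.
General solution: u = -exp(x)/26 + C1*cos(x)*exp(-4*x) + C2*exp(-4*x)*sin(x).
Apply the initial conditions: u(0) = -1/26 + C1 = -2 and u'(0) = -1/26 + C2 - 4*C1 = 2. Solving gives C1 = -51/26, C2 = -151/26.

u = -exp(x)/26 - 151*exp(-4*x)*sin(x)/26 - 51*cos(x)*exp(-4*x)/26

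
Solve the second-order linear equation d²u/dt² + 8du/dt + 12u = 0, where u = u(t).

Characteristic equation r² + 8r + 12 = 0 factors as (r + 2)(r + 6) = 0, so r = -2, -6.
Hence u_h = C1*exp(-2*t) + C2*exp(-6*t).

u = C1*exp(-2*t) + C2*exp(-6*t)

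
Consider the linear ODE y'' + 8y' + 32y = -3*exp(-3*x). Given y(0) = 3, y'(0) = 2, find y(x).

Characteristic equation r² + 8r + 32 = 0 has discriminant (8)² - 4·(32) = -64 < 0, so r = -4 ± 4i.
Hence y_h = C1*cos(4*x)*exp(-4*x) + C2*exp(-4*x)*sin(4*x).
Try y_p = A*exp(-3*x). Substituting into the equation and dividing by exp(-3*x) gives A = -3/17, so y_p = -3*exp(-3*x)/17.
General solution: y = -3*exp(-3*x)/17 + C1*cos(4*x)*exp(-4*x) + C2*exp(-4*x)*sin(4*x).
Apply the initial conditions: y(0) = -3/17 + C1 = 3 and y'(0) = 9/17 - 4*C1 + 4*C2 = 2. Solving gives C1 = 54/17, C2 = 241/68.

y = -3*exp(-3*x)/17 + 54*cos(4*x)*exp(-4*x)/17 + 241*exp(-4*x)*sin(4*x)/68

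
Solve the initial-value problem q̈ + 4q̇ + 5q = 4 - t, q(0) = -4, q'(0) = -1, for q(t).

Characteristic equation r² + 4r + 5 = 0 has discriminant (4)² - 4·(5) = -4 < 0, so r = -2 ± i.
Hence q_h = C1*cos(t)*exp(-2*t) + C2*exp(-2*t)*sin(t).
For the particular solution try q_p = A0 + A1*t. Substituting and matching coefficients of each power of t gives A0 = 24/25, A1 = -1/5, so q_p = 24/25 - t/5.
General solution: q = 24/25 - t/5 + C1*cos(t)*exp(-2*t) + C2*exp(-2*t)*sin(t).
Apply the initial conditions: q(0) = 24/25 + C1 = -4 and q'(0) = -1/5 + C2 - 2*C1 = -1. Solving gives C1 = -124/25, C2 = -268/25.

q = 24/25 - t/5 - 268*exp(-2*t)*sin(t)/25 - 124*cos(t)*exp(-2*t)/25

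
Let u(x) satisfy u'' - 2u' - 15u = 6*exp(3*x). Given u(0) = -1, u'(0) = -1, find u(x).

u = -3*exp(-3*x)/8 - exp(3*x)/2 - exp(5*x)/8

Characteristic equation r² - 2r - 15 = 0 factors as (r + 3)(r - 5) = 0, so r = -3, 5.
Hence u_h = C1*exp(-3*x) + C2*exp(5*x).
Try u_p = A*exp(3*x). Substituting into the equation and dividing by exp(3*x) gives A = -1/2, so u_p = -exp(3*x)/2.
General solution: u = -exp(3*x)/2 + C1*exp(-3*x) + C2*exp(5*x).
Apply the initial conditions: u(0) = -1/2 + C1 + C2 = -1 and u'(0) = -3/2 - 3*C1 + 5*C2 = -1. Solving gives C1 = -3/8, C2 = -1/8.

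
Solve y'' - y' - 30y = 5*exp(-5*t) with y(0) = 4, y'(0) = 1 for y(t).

y = 236*exp(6*t)/121 + 248*exp(-5*t)/121 - 5*t*exp(-5*t)/11

Characteristic equation r² - r - 30 = 0 factors as (r - 6)(r + 5) = 0, so r = 6, -5.
Hence y_h = C1*exp(6*t) + C2*exp(-5*t).
Since exp(-5*t) solves the homogeneous equation (r = -5 is a root of multiplicity 1), multiply the trial by t. Try y_p = A*t*exp(-5*t). Substituting into the equation and dividing by exp(-5*t) gives A = -5/11, so y_p = -5*t*exp(-5*t)/11.
General solution: y = C1*exp(6*t) + C2*exp(-5*t) - 5*t*exp(-5*t)/11.
Apply the initial conditions: y(0) = C1 + C2 = 4 and y'(0) = -5/11 - 5*C2 + 6*C1 = 1. Solving gives C1 = 236/121, C2 = 248/121.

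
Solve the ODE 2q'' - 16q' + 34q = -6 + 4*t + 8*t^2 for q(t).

q = -219/4913 + 4*t**2/17 + 98*t/289 + C1*cos(t)*exp(4*t) + C2*exp(4*t)*sin(t)

Divide through by 2: q'' - 8q' + 17q = -3 + 2*t + 4*t^2.
Characteristic equation r² - 8r + 17 = 0 has discriminant (-8)² - 4·(17) = -4 < 0, so r = 4 ± i.
Hence q_h = C1*cos(t)*exp(4*t) + C2*exp(4*t)*sin(t).
For the particular solution try q_p = A0 + A1*t + A2*t^2. Substituting and matching coefficients of each power of t gives A0 = -219/4913, A1 = 98/289, A2 = 4/17, so q_p = -219/4913 + 4*t^2/17 + 98*t/289.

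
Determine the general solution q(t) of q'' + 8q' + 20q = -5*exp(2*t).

Characteristic equation r² + 8r + 20 = 0 has discriminant (8)² - 4·(20) = -16 < 0, so r = -4 ± 2i.
Hence q_h = C1*cos(2*t)*exp(-4*t) + C2*exp(-4*t)*sin(2*t).
Try q_p = A*exp(2*t). Substituting into the equation and dividing by exp(2*t) gives A = -1/8, so q_p = -exp(2*t)/8.

q = -exp(2*t)/8 + C1*cos(2*t)*exp(-4*t) + C2*exp(-4*t)*sin(2*t)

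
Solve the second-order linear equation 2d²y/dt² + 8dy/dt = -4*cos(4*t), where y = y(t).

y = C2 - sin(4*t)/16 + cos(4*t)/16 + C1*exp(-4*t)

Divide through by 2: y'' + 4y' = -2*cos(4*t).
Characteristic equation r² + 4r = 0 factors as (r + 4)r = 0, so r = -4, 0.
Hence y_h = C1*exp(-4*t) + C2.
Try y_p = A*cos(4*t) + B*sin(4*t). Substituting and equating the coefficients of cos(4t) and sin(4t) gives A = 1/16, B = -1/16, so y_p = -sin(4*t)/16 + cos(4*t)/16.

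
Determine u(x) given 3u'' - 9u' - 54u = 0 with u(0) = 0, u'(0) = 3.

u = -exp(-3*x)/3 + exp(6*x)/3

Divide through by 3: u'' - 3u' - 18u = 0.
Characteristic equation r² - 3r - 18 = 0 factors as (r + 3)(r - 6) = 0, so r = -3, 6.
Hence u_h = C1*exp(-3*x) + C2*exp(6*x).
Apply the initial conditions: u(0) = C1 + C2 = 0 and u'(0) = -3*C1 + 6*C2 = 3. Solving gives C1 = -1/3, C2 = 1/3.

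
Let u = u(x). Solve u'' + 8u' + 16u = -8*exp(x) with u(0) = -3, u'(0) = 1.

Characteristic equation r² + 8r + 16 = 0 has discriminant (8)² - 4·(16) = 0, so r = -4 is a repeated root.
Hence u_h = (C1 + C2*x)*exp(-4*x).
Try u_p = A*exp(x). Substituting into the equation and dividing by exp(x) gives A = -8/25, so u_p = -8*exp(x)/25.
General solution: u = -8*exp(x)/25 + C1*exp(-4*x) + C2*x*exp(-4*x).
Apply the initial conditions: u(0) = -8/25 + C1 = -3 and u'(0) = -8/25 + C2 - 4*C1 = 1. Solving gives C1 = -67/25, C2 = -47/5.

u = -67*exp(-4*x)/25 - 8*exp(x)/25 - 47*x*exp(-4*x)/5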